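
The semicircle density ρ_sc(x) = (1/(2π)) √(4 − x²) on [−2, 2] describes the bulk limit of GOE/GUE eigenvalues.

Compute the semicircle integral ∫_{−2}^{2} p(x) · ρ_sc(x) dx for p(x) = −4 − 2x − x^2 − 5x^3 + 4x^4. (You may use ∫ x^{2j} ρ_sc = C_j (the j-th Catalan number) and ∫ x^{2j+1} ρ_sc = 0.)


Write p(x) = Σ a_i x^i, split into monomials and integrate each against ρ_sc separately.
Using ∫ x^{2j} ρ_sc = C_j = (1/(j+1)) C(2j, j) (Catalan numbers) and ∫ x^{2j+1} ρ_sc = 0 (odd monomials vanish by symmetry):
  i = 0 (even): a_0 · C_{0} = -4 · 1 = -4
  i = 1 (odd): ∫ x^1 ρ_sc = 0 (vanishes)
  i = 2 (even): a_2 · C_{1} = -1 · 1 = -1
  i = 3 (odd): ∫ x^3 ρ_sc = 0 (vanishes)
  i = 4 (even): a_4 · C_{2} = 4 · 2 = 8

Summing the contributions: ∫_{−2}^{2} p(x) ρ_sc(x) dx = (-4) + (-1) + 8 = 3.


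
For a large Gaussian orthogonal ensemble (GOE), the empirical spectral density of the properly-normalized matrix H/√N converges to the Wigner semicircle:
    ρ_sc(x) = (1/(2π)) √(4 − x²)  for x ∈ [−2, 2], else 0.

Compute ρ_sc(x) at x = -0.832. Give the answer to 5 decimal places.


ρ_sc(x) = (1/(2π)) √(4 − x²). With x = -0.832:
  4 − x² = 4 − (-0.832)² = 4 − 0.692224 = 3.307776.
  √(4 − x²) = 1.818729.
  1/(2π) = 0.159155.
  ρ_sc(-0.832) = 0.159155 · 1.818729 = 0.289460.

Rounded to 5 decimal places: ρ_sc(-0.832) ≈ 0.28946.


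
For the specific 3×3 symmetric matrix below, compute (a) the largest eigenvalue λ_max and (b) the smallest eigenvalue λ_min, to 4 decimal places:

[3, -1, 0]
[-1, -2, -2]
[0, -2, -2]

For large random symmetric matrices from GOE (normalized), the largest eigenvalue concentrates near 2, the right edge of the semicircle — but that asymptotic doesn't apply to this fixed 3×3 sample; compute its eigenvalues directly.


Since M is real symmetric, all three eigenvalues are real; they are the roots of det(λI − M) = λ³ − (tr M) λ² + s λ − det M, where s is the sum of the principal 2×2 minors.
tr M = 3 + (-2) + (-2) = -1.
s = (3·(-2) − (-1)²) + (3·(-2) − 0²) + ((-2)·(-2) − (-2)²) = -7 + (-6) + 0 = -13.
det M (expand along row 1) = 3·0 − (-1)·2 + 0·2 = 2.
Characteristic polynomial: λ³ + λ² − 13λ − 2 = 0.
Substitute λ = y + (tr M)/3 = y − 0.333333 to remove the quadratic term: y³ + p·y + q = 0 with p = s − (tr M)²/3 = -13.333333 and q = −2(tr M)³/27 + (tr M)·s/3 − det M = 2.407407.
Three real roots ⇒ use the trigonometric (Viète) form: r = 2√(−p/3) = 4.216370, φ = arccos(3q/(p·r)) = arccos(-0.128468) = 1.699620 rad.
y_k = r·cos(φ/3 − 2πk/3) for k = 0, 1, 2 gives y = 3.557618, 0.181000, -3.738618.
λ_k = y_k − 0.333333 gives λ = 3.2243, -0.1523, -4.0720 (check: the sum is -1.0000 = tr M).

Hence λ_max = 3.2243 and λ_min = -4.0720.


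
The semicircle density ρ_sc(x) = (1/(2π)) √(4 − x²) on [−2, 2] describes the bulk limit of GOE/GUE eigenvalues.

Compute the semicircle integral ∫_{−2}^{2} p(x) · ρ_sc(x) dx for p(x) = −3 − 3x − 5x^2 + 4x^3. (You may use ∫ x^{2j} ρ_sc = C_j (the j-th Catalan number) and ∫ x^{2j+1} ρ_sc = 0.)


Write p(x) = Σ a_i x^i, split into monomials and integrate each against ρ_sc separately.
Using ∫ x^{2j} ρ_sc = C_j = (1/(j+1)) C(2j, j) (Catalan numbers) and ∫ x^{2j+1} ρ_sc = 0 (odd monomials vanish by symmetry):
  i = 0 (even): a_0 · C_{0} = -3 · 1 = -3
  i = 1 (odd): ∫ x^1 ρ_sc = 0 (vanishes)
  i = 2 (even): a_2 · C_{1} = -5 · 1 = -5
  i = 3 (odd): ∫ x^3 ρ_sc = 0 (vanishes)

Summing the contributions: ∫_{−2}^{2} p(x) ρ_sc(x) dx = (-3) + (-5) = -8.


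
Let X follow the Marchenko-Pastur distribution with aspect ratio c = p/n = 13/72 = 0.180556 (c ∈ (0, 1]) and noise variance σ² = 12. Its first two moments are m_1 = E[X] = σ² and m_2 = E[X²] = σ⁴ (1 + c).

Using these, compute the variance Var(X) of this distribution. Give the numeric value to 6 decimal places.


m_1 = E[X] = σ² = 12, so m_1² = 144.
m_2 = E[X²] = σ⁴ (1 + c) = 144 · (1 + 0.180556) = 144 · 1.180556 = 170.000000.
(Note m_2 − m_1² simplifies to c · σ⁴ = 0.180556 · 144.)

Var(X) = m_2 − m_1² = 170.000000 − 144 = 26.000000.


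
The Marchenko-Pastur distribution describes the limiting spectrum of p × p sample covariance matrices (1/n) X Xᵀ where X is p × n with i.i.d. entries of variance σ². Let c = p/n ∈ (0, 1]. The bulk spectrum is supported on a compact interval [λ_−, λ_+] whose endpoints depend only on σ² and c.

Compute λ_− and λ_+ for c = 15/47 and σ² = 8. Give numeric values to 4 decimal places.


c = 15/47 = 0.319149; √c = 0.564933.
λ_− = σ² (1 − √c)² = 8 · (1 − 0.564933)² = 8 · (0.435067)² = 1.514269.
λ_+ = σ² (1 + √c)² = 8 · (1 + 0.564933)² = 8 · (1.564933)² = 19.592114.

Rounded to 4 decimal places: λ_− ≈ 1.5143, λ_+ ≈ 19.5921.


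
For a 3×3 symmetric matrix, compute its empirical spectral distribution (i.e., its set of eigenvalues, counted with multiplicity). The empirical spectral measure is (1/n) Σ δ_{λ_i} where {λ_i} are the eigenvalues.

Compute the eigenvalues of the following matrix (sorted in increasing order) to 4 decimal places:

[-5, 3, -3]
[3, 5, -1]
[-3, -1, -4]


Since M is real symmetric, all three eigenvalues are real; they are the roots of det(λI − M) = λ³ − (tr M) λ² + s λ − det M, where s is the sum of the principal 2×2 minors.
tr M = -5 + 5 + (-4) = -4.
s = ((-5)·5 − 3²) + ((-5)·(-4) − (-3)²) + (5·(-4) − (-1)²) = -34 + 11 + (-21) = -44.
det M (expand along row 1) = (-5)·(-21) − 3·(-15) + (-3)·12 = 114.
Characteristic polynomial: λ³ + 4λ² − 44λ − 114 = 0.
Substitute λ = y + (tr M)/3 = y − 1.333333 to remove the quadratic term: y³ + p·y + q = 0 with p = s − (tr M)²/3 = -49.333333 and q = −2(tr M)³/27 + (tr M)·s/3 − det M = -50.592593.
Three real roots ⇒ use the trigonometric (Viète) form: r = 2√(−p/3) = 8.110350, φ = arccos(3q/(p·r)) = arccos(0.379340) = 1.181714 rad.
y_k = r·cos(φ/3 − 2πk/3) for k = 0, 1, 2 gives y = 7.489239, -1.048918, -6.440321.
λ_k = y_k − 1.333333 gives λ = 6.1559, -2.3823, -7.7737 (check: the sum is -4.0000 = tr M).

Eigenvalues sorted in increasing order: [-7.7737, -2.3823, 6.1559].


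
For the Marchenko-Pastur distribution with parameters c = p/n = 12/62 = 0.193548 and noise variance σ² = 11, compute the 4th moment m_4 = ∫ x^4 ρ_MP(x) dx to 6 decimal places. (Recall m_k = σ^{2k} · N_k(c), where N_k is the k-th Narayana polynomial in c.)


E[X⁴] = σ⁸ (1 + 6c + 6c² + c³) (fourth MP moment). With σ² = 11 (so σ⁸ = 14641) and c = 12/62 = 0.193548: E[X⁴] = 14641 · (1 + 6·0.193548 + 6·(0.193548)² + (0.193548)³) = 14641 · 2.393307.

So E[X^4] = 35040.403444.


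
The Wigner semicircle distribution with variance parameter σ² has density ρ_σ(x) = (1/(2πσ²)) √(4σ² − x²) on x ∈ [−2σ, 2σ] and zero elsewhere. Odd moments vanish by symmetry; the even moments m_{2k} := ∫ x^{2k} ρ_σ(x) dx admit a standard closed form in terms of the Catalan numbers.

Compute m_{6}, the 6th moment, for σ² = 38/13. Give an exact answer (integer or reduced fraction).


By the scaled semicircle moment identity, m_{2k} = σ^{2k} · C_k with k = 3.
C_3 = (1/(k+1)) · C(2k, k) = (1/4) · C(6, 3) = (1/4) · 20 = 5.
σ^{2k} = (σ²)^k = (38/13)^3 = 54872/2197.

Therefore m_{6} = σ^{6} · C_3 = (54872/2197) · 5 = 274360/2197.


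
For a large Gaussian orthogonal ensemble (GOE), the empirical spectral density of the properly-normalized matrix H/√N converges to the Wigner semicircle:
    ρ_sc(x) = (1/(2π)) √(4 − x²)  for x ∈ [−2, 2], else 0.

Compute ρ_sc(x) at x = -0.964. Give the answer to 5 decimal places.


ρ_sc(x) = (1/(2π)) √(4 − x²). With x = -0.964:
  4 − x² = 4 − (-0.964)² = 4 − 0.929296 = 3.070704.
  √(4 − x²) = 1.752342.
  1/(2π) = 0.159155.
  ρ_sc(-0.964) = 0.159155 · 1.752342 = 0.278894.

Rounded to 5 decimal places: ρ_sc(-0.964) ≈ 0.27889.


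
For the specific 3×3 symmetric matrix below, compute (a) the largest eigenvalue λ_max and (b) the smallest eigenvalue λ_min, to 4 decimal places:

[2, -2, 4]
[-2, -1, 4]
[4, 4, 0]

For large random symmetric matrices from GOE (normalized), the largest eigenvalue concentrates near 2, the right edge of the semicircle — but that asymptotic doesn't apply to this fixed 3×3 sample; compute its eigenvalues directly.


Since M is real symmetric, all three eigenvalues are real; they are the roots of det(λI − M) = λ³ − (tr M) λ² + s λ − det M, where s is the sum of the principal 2×2 minors.
tr M = 2 + (-1) + 0 = 1.
s = (2·(-1) − (-2)²) + (2·0 − 4²) + ((-1)·0 − 4²) = -6 + (-16) + (-16) = -38.
det M (expand along row 1) = 2·(-16) − (-2)·(-16) + 4·(-4) = -80.
Characteristic polynomial: λ³ − λ² − 38λ + 80 = 0.
Substitute λ = y + (tr M)/3 = y + 0.333333 to remove the quadratic term: y³ + p·y + q = 0 with p = s − (tr M)²/3 = -38.333333 and q = −2(tr M)³/27 + (tr M)·s/3 − det M = 67.259259.
Three real roots ⇒ use the trigonometric (Viète) form: r = 2√(−p/3) = 7.149204, φ = arccos(3q/(p·r)) = arccos(-0.736273) = 2.398343 rad.
y_k = r·cos(φ/3 − 2πk/3) for k = 0, 1, 2 gives y = 4.983730, 1.947184, -6.930914.
λ_k = y_k + 0.333333 gives λ = 5.3171, 2.2805, -6.5976 (check: the sum is 1.0000 = tr M).

Hence λ_max = 5.3171 and λ_min = -6.5976.


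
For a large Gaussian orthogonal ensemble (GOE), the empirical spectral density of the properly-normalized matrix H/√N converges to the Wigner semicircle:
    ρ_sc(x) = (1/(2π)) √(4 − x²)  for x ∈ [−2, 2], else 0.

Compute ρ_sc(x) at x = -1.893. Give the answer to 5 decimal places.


ρ_sc(x) = (1/(2π)) √(4 − x²). With x = -1.893:
  4 − x² = 4 − (-1.893)² = 4 − 3.583449 = 0.416551.
  √(4 − x²) = 0.645408.
  1/(2π) = 0.159155.
  ρ_sc(-1.893) = 0.159155 · 0.645408 = 0.102720.

Rounded to 5 decimal places: ρ_sc(-1.893) ≈ 0.10272.


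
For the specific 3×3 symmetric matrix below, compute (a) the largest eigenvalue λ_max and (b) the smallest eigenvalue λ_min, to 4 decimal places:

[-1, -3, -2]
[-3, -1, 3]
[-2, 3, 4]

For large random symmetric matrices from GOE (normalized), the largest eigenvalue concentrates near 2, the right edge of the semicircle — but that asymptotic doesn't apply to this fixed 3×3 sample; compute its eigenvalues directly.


Since M is real symmetric, all three eigenvalues are real; they are the roots of det(λI − M) = λ³ − (tr M) λ² + s λ − det M, where s is the sum of the principal 2×2 minors.
tr M = -1 + (-1) + 4 = 2.
s = ((-1)·(-1) − (-3)²) + ((-1)·4 − (-2)²) + ((-1)·4 − 3²) = -8 + (-8) + (-13) = -29.
det M (expand along row 1) = (-1)·(-13) − (-3)·(-6) + (-2)·(-11) = 17.
Characteristic polynomial: λ³ − 2λ² − 29λ − 17 = 0.
Substitute λ = y + (tr M)/3 = y + 0.666667 to remove the quadratic term: y³ + p·y + q = 0 with p = s − (tr M)²/3 = -30.333333 and q = −2(tr M)³/27 + (tr M)·s/3 − det M = -36.925926.
Three real roots ⇒ use the trigonometric (Viète) form: r = 2√(−p/3) = 6.359595, φ = arccos(3q/(p·r)) = arccos(0.574253) = 0.959105 rad.
y_k = r·cos(φ/3 − 2πk/3) for k = 0, 1, 2 gives y = 6.037349, -1.287736, -4.749613.
λ_k = y_k + 0.666667 gives λ = 6.7040, -0.6211, -4.0829 (check: the sum is 2.0000 = tr M).

Hence λ_max = 6.7040 and λ_min = -4.0829.


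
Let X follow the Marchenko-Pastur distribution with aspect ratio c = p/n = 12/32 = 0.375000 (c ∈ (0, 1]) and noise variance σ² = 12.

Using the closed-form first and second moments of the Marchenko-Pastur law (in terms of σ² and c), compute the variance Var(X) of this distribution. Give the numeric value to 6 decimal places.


Recall the MP moments m_1 = E[X] = σ² and m_2 = E[X²] = σ⁴ (1 + c).
m_1 = E[X] = σ² = 12, so m_1² = 144.
m_2 = E[X²] = σ⁴ (1 + c) = 144 · (1 + 0.375000) = 144 · 1.375000 = 198.000000.
(Note m_2 − m_1² simplifies to c · σ⁴ = 0.375000 · 144.)

Var(X) = m_2 − m_1² = 198.000000 − 144 = 54.000000.


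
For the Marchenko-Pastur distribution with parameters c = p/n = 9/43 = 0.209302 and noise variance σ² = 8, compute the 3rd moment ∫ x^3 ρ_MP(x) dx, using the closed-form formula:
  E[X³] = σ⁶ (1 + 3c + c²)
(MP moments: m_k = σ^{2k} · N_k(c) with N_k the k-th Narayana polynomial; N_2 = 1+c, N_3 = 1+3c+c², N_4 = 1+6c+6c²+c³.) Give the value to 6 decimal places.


E[X³] = σ⁶ (1 + 3c + c²) (third MP moment). With σ² = 8 (so σ⁶ = 512) and c = 9/43 = 0.209302: E[X³] = 512 · (1 + 3·0.209302 + (0.209302)²) = 512 · 1.671714.

So E[X^3] = 855.917793.


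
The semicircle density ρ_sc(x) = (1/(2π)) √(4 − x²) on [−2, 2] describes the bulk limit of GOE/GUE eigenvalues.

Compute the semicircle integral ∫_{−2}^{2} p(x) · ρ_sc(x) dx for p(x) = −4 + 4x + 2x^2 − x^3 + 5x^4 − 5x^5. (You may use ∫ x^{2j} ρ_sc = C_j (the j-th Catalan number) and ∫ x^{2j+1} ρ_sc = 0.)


Write p(x) = Σ a_i x^i, split into monomials and integrate each against ρ_sc separately.
Using ∫ x^{2j} ρ_sc = C_j = (1/(j+1)) C(2j, j) (Catalan numbers) and ∫ x^{2j+1} ρ_sc = 0 (odd monomials vanish by symmetry):
  i = 0 (even): a_0 · C_{0} = -4 · 1 = -4
  i = 1 (odd): ∫ x^1 ρ_sc = 0 (vanishes)
  i = 2 (even): a_2 · C_{1} = 2 · 1 = 2
  i = 3 (odd): ∫ x^3 ρ_sc = 0 (vanishes)
  i = 4 (even): a_4 · C_{2} = 5 · 2 = 10
  i = 5 (odd): ∫ x^5 ρ_sc = 0 (vanishes)

Summing the contributions: ∫_{−2}^{2} p(x) ρ_sc(x) dx = (-4) + 2 + 10 = 8.


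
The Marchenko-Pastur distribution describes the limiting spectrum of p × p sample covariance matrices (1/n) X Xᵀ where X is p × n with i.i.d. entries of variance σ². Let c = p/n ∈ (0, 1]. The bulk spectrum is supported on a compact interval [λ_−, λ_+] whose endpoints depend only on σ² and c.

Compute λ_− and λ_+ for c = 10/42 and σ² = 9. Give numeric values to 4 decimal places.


c = 10/42 = 0.238095; √c = 0.487950.
λ_− = σ² (1 − √c)² = 9 · (1 − 0.487950)² = 9 · (0.512050)² = 2.359756.
λ_+ = σ² (1 + √c)² = 9 · (1 + 0.487950)² = 9 · (1.487950)² = 19.925958.

Rounded to 4 decimal places: λ_− ≈ 2.3598, λ_+ ≈ 19.9260.


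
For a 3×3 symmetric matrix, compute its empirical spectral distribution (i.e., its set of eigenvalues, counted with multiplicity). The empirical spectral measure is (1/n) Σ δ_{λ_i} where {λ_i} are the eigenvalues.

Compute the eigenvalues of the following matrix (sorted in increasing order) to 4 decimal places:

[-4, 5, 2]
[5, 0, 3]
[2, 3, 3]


Since M is real symmetric, all three eigenvalues are real; they are the roots of det(λI − M) = λ³ − (tr M) λ² + s λ − det M, where s is the sum of the principal 2×2 minors.
tr M = -4 + 0 + 3 = -1.
s = ((-4)·0 − 5²) + ((-4)·3 − 2²) + (0·3 − 3²) = -25 + (-16) + (-9) = -50.
det M (expand along row 1) = (-4)·(-9) − 5·9 + 2·15 = 21.
Characteristic polynomial: λ³ + λ² − 50λ − 21 = 0.
Substitute λ = y + (tr M)/3 = y − 0.333333 to remove the quadratic term: y³ + p·y + q = 0 with p = s − (tr M)²/3 = -50.333333 and q = −2(tr M)³/27 + (tr M)·s/3 − det M = -4.259259.
Three real roots ⇒ use the trigonometric (Viète) form: r = 2√(−p/3) = 8.192137, φ = arccos(3q/(p·r)) = arccos(0.030989) = 1.539803 rad.
y_k = r·cos(φ/3 − 2πk/3) for k = 0, 1, 2 gives y = 7.136537, -0.084633, -7.051904.
λ_k = y_k − 0.333333 gives λ = 6.8032, -0.4180, -7.3852 (check: the sum is -1.0000 = tr M).

Eigenvalues sorted in increasing order: [-7.3852, -0.4180, 6.8032].


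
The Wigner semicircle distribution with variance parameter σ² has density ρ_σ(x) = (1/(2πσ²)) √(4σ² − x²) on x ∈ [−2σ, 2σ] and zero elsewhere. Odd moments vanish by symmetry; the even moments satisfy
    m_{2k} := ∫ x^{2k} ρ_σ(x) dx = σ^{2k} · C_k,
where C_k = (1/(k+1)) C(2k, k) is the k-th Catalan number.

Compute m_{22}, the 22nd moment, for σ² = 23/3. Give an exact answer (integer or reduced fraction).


By the scaled semicircle moment identity, m_{2k} = σ^{2k} · C_k with k = 11.
C_11 = (1/(k+1)) · C(2k, k) = (1/12) · C(22, 11) = (1/12) · 705432 = 58786.
σ^{2k} = (σ²)^k = (23/3)^11 = 952809757913927/177147.

Therefore m_{22} = σ^{22} · C_11 = (952809757913927/177147) · 58786 = 56011874428728112622/177147.


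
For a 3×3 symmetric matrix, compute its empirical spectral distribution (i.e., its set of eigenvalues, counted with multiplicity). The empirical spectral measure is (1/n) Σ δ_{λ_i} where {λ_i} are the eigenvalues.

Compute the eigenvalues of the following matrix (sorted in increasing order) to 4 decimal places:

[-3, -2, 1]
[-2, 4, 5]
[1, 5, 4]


Since M is real symmetric, all three eigenvalues are real; they are the roots of det(λI − M) = λ³ − (tr M) λ² + s λ − det M, where s is the sum of the principal 2×2 minors.
tr M = -3 + 4 + 4 = 5.
s = ((-3)·4 − (-2)²) + ((-3)·4 − 1²) + (4·4 − 5²) = -16 + (-13) + (-9) = -38.
det M (expand along row 1) = (-3)·(-9) − (-2)·(-13) + 1·(-14) = -13.
Characteristic polynomial: λ³ − 5λ² − 38λ + 13 = 0.
Substitute λ = y + (tr M)/3 = y + 1.666667 to remove the quadratic term: y³ + p·y + q = 0 with p = s − (tr M)²/3 = -46.333333 and q = −2(tr M)³/27 + (tr M)·s/3 − det M = -59.592593.
Three real roots ⇒ use the trigonometric (Viète) form: r = 2√(−p/3) = 7.859884, φ = arccos(3q/(p·r)) = arccos(0.490912) = 1.057660 rad.
y_k = r·cos(φ/3 − 2πk/3) for k = 0, 1, 2 gives y = 7.376455, -1.337852, -6.038603.
λ_k = y_k + 1.666667 gives λ = 9.0431, 0.3288, -4.3719 (check: the sum is 5.0000 = tr M).

Eigenvalues sorted in increasing order: [-4.3719, 0.3288, 9.0431].


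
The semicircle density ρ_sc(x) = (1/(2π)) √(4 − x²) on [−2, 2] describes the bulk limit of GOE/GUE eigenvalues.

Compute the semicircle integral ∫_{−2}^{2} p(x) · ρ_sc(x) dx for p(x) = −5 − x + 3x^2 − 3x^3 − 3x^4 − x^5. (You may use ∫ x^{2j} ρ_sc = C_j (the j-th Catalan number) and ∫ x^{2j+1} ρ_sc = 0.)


Write p(x) = Σ a_i x^i, split into monomials and integrate each against ρ_sc separately.
Using ∫ x^{2j} ρ_sc = C_j = (1/(j+1)) C(2j, j) (Catalan numbers) and ∫ x^{2j+1} ρ_sc = 0 (odd monomials vanish by symmetry):
  i = 0 (even): a_0 · C_{0} = -5 · 1 = -5
  i = 1 (odd): ∫ x^1 ρ_sc = 0 (vanishes)
  i = 2 (even): a_2 · C_{1} = 3 · 1 = 3
  i = 3 (odd): ∫ x^3 ρ_sc = 0 (vanishes)
  i = 4 (even): a_4 · C_{2} = -3 · 2 = -6
  i = 5 (odd): ∫ x^5 ρ_sc = 0 (vanishes)

Summing the contributions: ∫_{−2}^{2} p(x) ρ_sc(x) dx = (-5) + 3 + (-6) = -8.


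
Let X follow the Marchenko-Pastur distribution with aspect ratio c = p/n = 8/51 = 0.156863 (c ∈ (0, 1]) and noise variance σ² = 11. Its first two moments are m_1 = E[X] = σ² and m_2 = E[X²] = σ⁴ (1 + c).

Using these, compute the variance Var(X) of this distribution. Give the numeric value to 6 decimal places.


m_1 = E[X] = σ² = 11, so m_1² = 121.
m_2 = E[X²] = σ⁴ (1 + c) = 121 · (1 + 0.156863) = 121 · 1.156863 = 139.980392.
(Note m_2 − m_1² simplifies to c · σ⁴ = 0.156863 · 121.)

Var(X) = m_2 − m_1² = 139.980392 − 121 = 18.980392.


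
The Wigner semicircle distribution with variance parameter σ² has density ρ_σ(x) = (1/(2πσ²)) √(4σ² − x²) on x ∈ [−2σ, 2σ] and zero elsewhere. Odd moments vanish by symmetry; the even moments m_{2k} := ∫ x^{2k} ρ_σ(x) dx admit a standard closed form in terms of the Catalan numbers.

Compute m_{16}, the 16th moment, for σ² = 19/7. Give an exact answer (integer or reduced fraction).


By the scaled semicircle moment identity, m_{2k} = σ^{2k} · C_k with k = 8.
C_8 = (1/(k+1)) · C(2k, k) = (1/9) · C(16, 8) = (1/9) · 12870 = 1430.
σ^{2k} = (σ²)^k = (19/7)^8 = 16983563041/5764801.

Therefore m_{16} = σ^{16} · C_8 = (16983563041/5764801) · 1430 = 24286495148630/5764801.


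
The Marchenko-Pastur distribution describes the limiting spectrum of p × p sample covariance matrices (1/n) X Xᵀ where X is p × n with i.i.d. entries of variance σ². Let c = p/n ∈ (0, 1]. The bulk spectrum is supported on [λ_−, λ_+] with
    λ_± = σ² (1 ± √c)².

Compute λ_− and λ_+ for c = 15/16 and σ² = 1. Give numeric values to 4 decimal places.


c = 15/16 = 0.937500; √c = 0.968246.
λ_− = σ² (1 − √c)² = 1 · (1 − 0.968246)² = 1 · (0.031754)² = 0.001008.
λ_+ = σ² (1 + √c)² = 1 · (1 + 0.968246)² = 1 · (1.968246)² = 3.873992.

Rounded to 4 decimal places: λ_− ≈ 0.0010, λ_+ ≈ 3.8740.


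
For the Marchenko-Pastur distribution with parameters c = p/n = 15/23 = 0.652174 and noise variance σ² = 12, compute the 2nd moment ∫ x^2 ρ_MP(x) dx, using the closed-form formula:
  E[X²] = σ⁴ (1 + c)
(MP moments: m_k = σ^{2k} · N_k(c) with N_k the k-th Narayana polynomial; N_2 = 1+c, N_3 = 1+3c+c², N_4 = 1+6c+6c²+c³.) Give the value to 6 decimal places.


E[X²] = σ⁴ (1 + c) (second MP moment). With σ² = 12 (so σ⁴ = 144) and c = 15/23 = 0.652174: E[X²] = 144 · (1 + 0.652174) = 144 · 1.652174.

So E[X^2] = 237.913043.


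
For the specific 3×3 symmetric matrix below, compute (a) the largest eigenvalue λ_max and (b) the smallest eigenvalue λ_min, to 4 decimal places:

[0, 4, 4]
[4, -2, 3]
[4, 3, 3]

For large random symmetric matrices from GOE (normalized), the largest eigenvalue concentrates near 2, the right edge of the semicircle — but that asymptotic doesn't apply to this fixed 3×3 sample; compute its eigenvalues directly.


Since M is real symmetric, all three eigenvalues are real; they are the roots of det(λI − M) = λ³ − (tr M) λ² + s λ − det M, where s is the sum of the principal 2×2 minors.
tr M = 0 + (-2) + 3 = 1.
s = (0·(-2) − 4²) + (0·3 − 4²) + ((-2)·3 − 3²) = -16 + (-16) + (-15) = -47.
det M (expand along row 1) = 0·(-15) − 4·0 + 4·20 = 80.
Characteristic polynomial: λ³ − λ² − 47λ − 80 = 0.
Substitute λ = y + (tr M)/3 = y + 0.333333 to remove the quadratic term: y³ + p·y + q = 0 with p = s − (tr M)²/3 = -47.333333 and q = −2(tr M)³/27 + (tr M)·s/3 − det M = -95.740741.
Three real roots ⇒ use the trigonometric (Viète) form: r = 2√(−p/3) = 7.944250, φ = arccos(3q/(p·r)) = arccos(0.763832) = 0.701566 rad.
y_k = r·cos(φ/3 − 2πk/3) for k = 0, 1, 2 gives y = 7.728009, -2.269723, -5.458287.
λ_k = y_k + 0.333333 gives λ = 8.0613, -1.9364, -5.1250 (check: the sum is 1.0000 = tr M).

Hence λ_max = 8.0613 and λ_min = -5.1250.


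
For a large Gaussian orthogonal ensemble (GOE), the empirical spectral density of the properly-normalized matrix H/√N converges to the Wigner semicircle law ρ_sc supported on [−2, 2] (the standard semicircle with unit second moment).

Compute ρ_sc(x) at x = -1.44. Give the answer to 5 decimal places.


ρ_sc(x) = (1/(2π)) √(4 − x²). With x = -1.44:
  4 − x² = 4 − (-1.44)² = 4 − 2.073600 = 1.926400.
  √(4 − x²) = 1.387948.
  1/(2π) = 0.159155.
  ρ_sc(-1.44) = 0.159155 · 1.387948 = 0.220899.

Rounded to 5 decimal places: ρ_sc(-1.44) ≈ 0.22090.


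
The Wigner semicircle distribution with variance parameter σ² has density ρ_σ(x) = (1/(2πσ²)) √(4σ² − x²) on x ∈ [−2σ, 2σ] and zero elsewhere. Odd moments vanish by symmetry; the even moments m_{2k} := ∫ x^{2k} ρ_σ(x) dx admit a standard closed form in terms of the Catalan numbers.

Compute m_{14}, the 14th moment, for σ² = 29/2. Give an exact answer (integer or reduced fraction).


By the scaled semicircle moment identity, m_{2k} = σ^{2k} · C_k with k = 7.
C_7 = (1/(k+1)) · C(2k, k) = (1/8) · C(14, 7) = (1/8) · 3432 = 429.
σ^{2k} = (σ²)^k = (29/2)^7 = 17249876309/128.

Therefore m_{14} = σ^{14} · C_7 = (17249876309/128) · 429 = 7400196936561/128.


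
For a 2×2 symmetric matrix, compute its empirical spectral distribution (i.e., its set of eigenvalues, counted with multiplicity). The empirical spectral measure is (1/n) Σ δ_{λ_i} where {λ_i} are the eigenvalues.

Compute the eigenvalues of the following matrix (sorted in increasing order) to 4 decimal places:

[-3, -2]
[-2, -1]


Since M is real symmetric, both eigenvalues are real; they are the roots of det(λI − M) = λ² − (tr M) λ + det M.
tr M = -3 + (-1) = -4.
det M = (-3)·(-1) − (-2)² = 3 − 4 = -1.
Characteristic polynomial: λ² + 4λ − 1 = 0.
Discriminant Δ = (tr M)² − 4·det M = 16 − (-4) = 20; √Δ = 4.472136.
λ = (tr M ± √Δ)/2 = (-4 ± 4.472136)/2, giving (tr M − √Δ)/2 = -4.2361 and (tr M + √Δ)/2 = 0.2361.

Eigenvalues sorted in increasing order: [-4.2361, 0.2361].


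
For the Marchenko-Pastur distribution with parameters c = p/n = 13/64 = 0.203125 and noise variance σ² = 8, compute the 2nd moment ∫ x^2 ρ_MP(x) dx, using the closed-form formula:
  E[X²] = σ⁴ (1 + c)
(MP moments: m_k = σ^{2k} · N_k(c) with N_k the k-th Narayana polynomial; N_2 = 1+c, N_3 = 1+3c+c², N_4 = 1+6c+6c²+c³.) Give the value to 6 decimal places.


E[X²] = σ⁴ (1 + c) (second MP moment). With σ² = 8 (so σ⁴ = 64) and c = 13/64 = 0.203125: E[X²] = 64 · (1 + 0.203125) = 64 · 1.203125.

So E[X^2] = 77.000000.


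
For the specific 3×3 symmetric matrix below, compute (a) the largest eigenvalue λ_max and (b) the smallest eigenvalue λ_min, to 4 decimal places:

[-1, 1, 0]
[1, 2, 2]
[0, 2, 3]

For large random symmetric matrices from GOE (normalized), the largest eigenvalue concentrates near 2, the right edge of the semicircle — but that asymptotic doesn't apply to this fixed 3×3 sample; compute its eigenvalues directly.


Since M is real symmetric, all three eigenvalues are real; they are the roots of det(λI − M) = λ³ − (tr M) λ² + s λ − det M, where s is the sum of the principal 2×2 minors.
tr M = -1 + 2 + 3 = 4.
s = ((-1)·2 − 1²) + ((-1)·3 − 0²) + (2·3 − 2²) = -3 + (-3) + 2 = -4.
det M (expand along row 1) = (-1)·2 − 1·3 + 0·2 = -5.
Characteristic polynomial: λ³ − 4λ² − 4λ + 5 = 0.
Substitute λ = y + (tr M)/3 = y + 1.333333 to remove the quadratic term: y³ + p·y + q = 0 with p = s − (tr M)²/3 = -9.333333 and q = −2(tr M)³/27 + (tr M)·s/3 − det M = -5.074074.
Three real roots ⇒ use the trigonometric (Viète) form: r = 2√(−p/3) = 3.527668, φ = arccos(3q/(p·r)) = arccos(0.462332) = 1.090173 rad.
y_k = r·cos(φ/3 − 2πk/3) for k = 0, 1, 2 gives y = 3.297300, -0.562745, -2.734556.
λ_k = y_k + 1.333333 gives λ = 4.6306, 0.7706, -1.4012 (check: the sum is 4.0000 = tr M).

Hence λ_max = 4.6306 and λ_min = -1.4012.


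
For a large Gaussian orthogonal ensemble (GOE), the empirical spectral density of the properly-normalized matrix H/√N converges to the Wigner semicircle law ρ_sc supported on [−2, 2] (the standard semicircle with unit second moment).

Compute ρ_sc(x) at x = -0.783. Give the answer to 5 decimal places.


ρ_sc(x) = (1/(2π)) √(4 − x²). With x = -0.783:
  4 − x² = 4 − (-0.783)² = 4 − 0.613089 = 3.386911.
  √(4 − x²) = 1.840356.
  1/(2π) = 0.159155.
  ρ_sc(-0.783) = 0.159155 · 1.840356 = 0.292902.

Rounded to 5 decimal places: ρ_sc(-0.783) ≈ 0.29290.


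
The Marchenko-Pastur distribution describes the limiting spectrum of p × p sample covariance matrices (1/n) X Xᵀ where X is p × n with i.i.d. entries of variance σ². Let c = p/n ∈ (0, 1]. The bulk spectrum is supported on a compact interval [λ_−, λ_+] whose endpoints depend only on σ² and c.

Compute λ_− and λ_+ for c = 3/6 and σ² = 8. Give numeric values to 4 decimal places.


c = 3/6 = 0.500000; √c = 0.707107.
λ_− = σ² (1 − √c)² = 8 · (1 − 0.707107)² = 8 · (0.292893)² = 0.686292.
λ_+ = σ² (1 + √c)² = 8 · (1 + 0.707107)² = 8 · (1.707107)² = 23.313708.

Rounded to 4 decimal places: λ_− ≈ 0.6863, λ_+ ≈ 23.3137.


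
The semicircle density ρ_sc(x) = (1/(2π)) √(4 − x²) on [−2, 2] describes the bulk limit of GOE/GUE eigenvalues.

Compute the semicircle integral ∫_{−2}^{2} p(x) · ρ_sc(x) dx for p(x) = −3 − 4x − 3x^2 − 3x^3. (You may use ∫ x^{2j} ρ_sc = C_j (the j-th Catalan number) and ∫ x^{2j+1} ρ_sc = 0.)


Write p(x) = Σ a_i x^i, split into monomials and integrate each against ρ_sc separately.
Using ∫ x^{2j} ρ_sc = C_j = (1/(j+1)) C(2j, j) (Catalan numbers) and ∫ x^{2j+1} ρ_sc = 0 (odd monomials vanish by symmetry):
  i = 0 (even): a_0 · C_{0} = -3 · 1 = -3
  i = 1 (odd): ∫ x^1 ρ_sc = 0 (vanishes)
  i = 2 (even): a_2 · C_{1} = -3 · 1 = -3
  i = 3 (odd): ∫ x^3 ρ_sc = 0 (vanishes)

Summing the contributions: ∫_{−2}^{2} p(x) ρ_sc(x) dx = (-3) + (-3) = -6.


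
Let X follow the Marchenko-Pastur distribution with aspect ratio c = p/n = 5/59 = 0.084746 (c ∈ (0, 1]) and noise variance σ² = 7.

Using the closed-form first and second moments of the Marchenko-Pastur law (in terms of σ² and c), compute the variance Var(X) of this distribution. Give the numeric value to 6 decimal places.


Recall the MP moments m_1 = E[X] = σ² and m_2 = E[X²] = σ⁴ (1 + c).
m_1 = E[X] = σ² = 7, so m_1² = 49.
m_2 = E[X²] = σ⁴ (1 + c) = 49 · (1 + 0.084746) = 49 · 1.084746 = 53.152542.
(Note m_2 − m_1² simplifies to c · σ⁴ = 0.084746 · 49.)

Var(X) = m_2 − m_1² = 53.152542 − 49 = 4.152542.


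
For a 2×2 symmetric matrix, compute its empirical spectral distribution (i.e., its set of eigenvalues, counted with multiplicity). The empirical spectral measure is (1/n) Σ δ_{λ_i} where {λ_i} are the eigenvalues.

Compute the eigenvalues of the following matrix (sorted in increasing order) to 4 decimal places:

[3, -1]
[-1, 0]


Since M is real symmetric, both eigenvalues are real; they are the roots of det(λI − M) = λ² − (tr M) λ + det M.
tr M = 3 + 0 = 3.
det M = 3·0 − (-1)² = 0 − 1 = -1.
Characteristic polynomial: λ² − 3λ − 1 = 0.
Discriminant Δ = (tr M)² − 4·det M = 9 − (-4) = 13; √Δ = 3.605551.
λ = (tr M ± √Δ)/2 = (3 ± 3.605551)/2, giving (tr M − √Δ)/2 = -0.3028 and (tr M + √Δ)/2 = 3.3028.

Eigenvalues sorted in increasing order: [-0.3028, 3.3028].


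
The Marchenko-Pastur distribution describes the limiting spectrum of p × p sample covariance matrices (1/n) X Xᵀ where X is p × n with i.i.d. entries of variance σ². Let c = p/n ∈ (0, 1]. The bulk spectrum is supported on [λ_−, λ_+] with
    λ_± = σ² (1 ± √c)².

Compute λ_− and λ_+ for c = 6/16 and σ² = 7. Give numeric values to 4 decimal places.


c = 6/16 = 0.375000; √c = 0.612372.
λ_− = σ² (1 − √c)² = 7 · (1 − 0.612372)² = 7 · (0.387628)² = 1.051786.
λ_+ = σ² (1 + √c)² = 7 · (1 + 0.612372)² = 7 · (1.612372)² = 18.198214.

Rounded to 4 decimal places: λ_− ≈ 1.0518, λ_+ ≈ 18.1982.


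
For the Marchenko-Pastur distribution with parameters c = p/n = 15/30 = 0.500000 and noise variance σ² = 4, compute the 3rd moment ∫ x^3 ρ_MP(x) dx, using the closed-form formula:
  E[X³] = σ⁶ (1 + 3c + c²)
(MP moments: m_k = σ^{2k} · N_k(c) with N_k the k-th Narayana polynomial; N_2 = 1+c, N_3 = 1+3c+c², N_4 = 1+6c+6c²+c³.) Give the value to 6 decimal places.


E[X³] = σ⁶ (1 + 3c + c²) (third MP moment). With σ² = 4 (so σ⁶ = 64) and c = 15/30 = 0.500000: E[X³] = 64 · (1 + 3·0.500000 + (0.500000)²) = 64 · 2.750000.

So E[X^3] = 176.000000.


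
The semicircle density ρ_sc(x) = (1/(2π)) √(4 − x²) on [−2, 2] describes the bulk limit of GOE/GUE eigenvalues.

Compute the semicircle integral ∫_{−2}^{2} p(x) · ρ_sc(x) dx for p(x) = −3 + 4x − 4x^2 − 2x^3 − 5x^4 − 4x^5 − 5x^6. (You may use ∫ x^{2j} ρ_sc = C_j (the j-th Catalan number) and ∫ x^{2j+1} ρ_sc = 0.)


Write p(x) = Σ a_i x^i, split into monomials and integrate each against ρ_sc separately.
Using ∫ x^{2j} ρ_sc = C_j = (1/(j+1)) C(2j, j) (Catalan numbers) and ∫ x^{2j+1} ρ_sc = 0 (odd monomials vanish by symmetry):
  i = 0 (even): a_0 · C_{0} = -3 · 1 = -3
  i = 1 (odd): ∫ x^1 ρ_sc = 0 (vanishes)
  i = 2 (even): a_2 · C_{1} = -4 · 1 = -4
  i = 3 (odd): ∫ x^3 ρ_sc = 0 (vanishes)
  i = 4 (even): a_4 · C_{2} = -5 · 2 = -10
  i = 5 (odd): ∫ x^5 ρ_sc = 0 (vanishes)
  i = 6 (even): a_6 · C_{3} = -5 · 5 = -25

Summing the contributions: ∫_{−2}^{2} p(x) ρ_sc(x) dx = (-3) + (-4) + (-10) + (-25) = -42.


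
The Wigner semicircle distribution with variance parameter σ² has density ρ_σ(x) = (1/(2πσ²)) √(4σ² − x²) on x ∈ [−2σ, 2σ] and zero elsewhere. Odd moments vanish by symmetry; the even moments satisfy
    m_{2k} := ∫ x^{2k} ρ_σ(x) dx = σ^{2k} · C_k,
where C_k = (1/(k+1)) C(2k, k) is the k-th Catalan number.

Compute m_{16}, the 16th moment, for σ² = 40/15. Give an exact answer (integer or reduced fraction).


By the scaled semicircle moment identity, m_{2k} = σ^{2k} · C_k with k = 8.
C_8 = (1/(k+1)) · C(2k, k) = (1/9) · C(16, 8) = (1/9) · 12870 = 1430.
σ^{2k} = (σ²)^k = (40/15)^8 = 16777216/6561.

Therefore m_{16} = σ^{16} · C_8 = (16777216/6561) · 1430 = 23991418880/6561.


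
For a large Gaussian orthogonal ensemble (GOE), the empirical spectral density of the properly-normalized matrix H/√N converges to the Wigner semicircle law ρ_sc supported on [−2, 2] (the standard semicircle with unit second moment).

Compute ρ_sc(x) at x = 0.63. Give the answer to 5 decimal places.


ρ_sc(x) = (1/(2π)) √(4 − x²). With x = 0.63:
  4 − x² = 4 − (0.63)² = 4 − 0.396900 = 3.603100.
  √(4 − x²) = 1.898183.
  1/(2π) = 0.159155.
  ρ_sc(0.63) = 0.159155 · 1.898183 = 0.302105.

Rounded to 5 decimal places: ρ_sc(0.63) ≈ 0.30211.


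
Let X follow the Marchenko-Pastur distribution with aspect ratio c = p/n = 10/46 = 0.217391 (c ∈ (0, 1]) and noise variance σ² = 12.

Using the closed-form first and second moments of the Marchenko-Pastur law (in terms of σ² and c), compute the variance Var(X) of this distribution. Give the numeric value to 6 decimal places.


Recall the MP moments m_1 = E[X] = σ² and m_2 = E[X²] = σ⁴ (1 + c).
m_1 = E[X] = σ² = 12, so m_1² = 144.
m_2 = E[X²] = σ⁴ (1 + c) = 144 · (1 + 0.217391) = 144 · 1.217391 = 175.304348.
(Note m_2 − m_1² simplifies to c · σ⁴ = 0.217391 · 144.)

Var(X) = m_2 − m_1² = 175.304348 − 144 = 31.304348.


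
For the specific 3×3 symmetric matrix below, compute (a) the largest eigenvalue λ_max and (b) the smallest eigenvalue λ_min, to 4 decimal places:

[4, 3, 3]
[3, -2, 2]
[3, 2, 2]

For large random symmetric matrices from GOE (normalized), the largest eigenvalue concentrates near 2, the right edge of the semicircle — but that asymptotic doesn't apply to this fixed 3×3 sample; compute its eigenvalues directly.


Since M is real symmetric, all three eigenvalues are real; they are the roots of det(λI − M) = λ³ − (tr M) λ² + s λ − det M, where s is the sum of the principal 2×2 minors.
tr M = 4 + (-2) + 2 = 4.
s = (4·(-2) − 3²) + (4·2 − 3²) + ((-2)·2 − 2²) = -17 + (-1) + (-8) = -26.
det M (expand along row 1) = 4·(-8) − 3·0 + 3·12 = 4.
Characteristic polynomial: λ³ − 4λ² − 26λ − 4 = 0.
Substitute λ = y + (tr M)/3 = y + 1.333333 to remove the quadratic term: y³ + p·y + q = 0 with p = s − (tr M)²/3 = -31.333333 and q = −2(tr M)³/27 + (tr M)·s/3 − det M = -43.407407.
Three real roots ⇒ use the trigonometric (Viète) form: r = 2√(−p/3) = 6.463573, φ = arccos(3q/(p·r)) = arccos(0.642992) = 0.872397 rad.
y_k = r·cos(φ/3 − 2πk/3) for k = 0, 1, 2 gives y = 6.192200, -1.491163, -4.701037.
λ_k = y_k + 1.333333 gives λ = 7.5255, -0.1578, -3.3677 (check: the sum is 4.0000 = tr M).

Hence λ_max = 7.5255 and λ_min = -3.3677.


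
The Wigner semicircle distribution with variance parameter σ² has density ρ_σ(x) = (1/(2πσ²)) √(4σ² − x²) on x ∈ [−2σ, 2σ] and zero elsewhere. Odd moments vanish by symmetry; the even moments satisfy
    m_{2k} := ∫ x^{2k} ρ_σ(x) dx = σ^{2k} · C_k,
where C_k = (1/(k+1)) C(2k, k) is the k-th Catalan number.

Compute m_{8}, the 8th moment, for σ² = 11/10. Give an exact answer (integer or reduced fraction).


By the scaled semicircle moment identity, m_{2k} = σ^{2k} · C_k with k = 4.
C_4 = (1/(k+1)) · C(2k, k) = (1/5) · C(8, 4) = (1/5) · 70 = 14.
σ^{2k} = (σ²)^k = (11/10)^4 = 14641/10000.

Therefore m_{8} = σ^{8} · C_4 = (14641/10000) · 14 = 102487/5000.


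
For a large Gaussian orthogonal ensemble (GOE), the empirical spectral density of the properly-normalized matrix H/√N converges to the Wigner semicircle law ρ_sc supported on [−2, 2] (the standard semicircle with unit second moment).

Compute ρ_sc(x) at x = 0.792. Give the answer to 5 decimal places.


ρ_sc(x) = (1/(2π)) √(4 − x²). With x = 0.792:
  4 − x² = 4 − (0.792)² = 4 − 0.627264 = 3.372736.
  √(4 − x²) = 1.836501.
  1/(2π) = 0.159155.
  ρ_sc(0.792) = 0.159155 · 1.836501 = 0.292288.

Rounded to 5 decimal places: ρ_sc(0.792) ≈ 0.29229.


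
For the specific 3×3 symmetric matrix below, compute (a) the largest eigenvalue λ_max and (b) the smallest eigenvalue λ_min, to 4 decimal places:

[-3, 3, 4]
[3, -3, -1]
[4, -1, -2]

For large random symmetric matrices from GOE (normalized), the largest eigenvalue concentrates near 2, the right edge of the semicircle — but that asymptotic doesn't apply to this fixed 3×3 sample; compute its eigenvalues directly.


Since M is real symmetric, all three eigenvalues are real; they are the roots of det(λI − M) = λ³ − (tr M) λ² + s λ − det M, where s is the sum of the principal 2×2 minors.
tr M = -3 + (-3) + (-2) = -8.
s = ((-3)·(-3) − 3²) + ((-3)·(-2) − 4²) + ((-3)·(-2) − (-1)²) = 0 + (-10) + 5 = -5.
det M (expand along row 1) = (-3)·5 − 3·(-2) + 4·9 = 27.
Characteristic polynomial: λ³ + 8λ² − 5λ − 27 = 0.
Substitute λ = y + (tr M)/3 = y − 2.666667 to remove the quadratic term: y³ + p·y + q = 0 with p = s − (tr M)²/3 = -26.333333 and q = −2(tr M)³/27 + (tr M)·s/3 − det M = 24.259259.
Three real roots ⇒ use the trigonometric (Viète) form: r = 2√(−p/3) = 5.925463, φ = arccos(3q/(p·r)) = arccos(-0.466413) = 2.056028 rad.
y_k = r·cos(φ/3 − 2πk/3) for k = 0, 1, 2 gives y = 4.587507, 0.954233, -5.541740.
λ_k = y_k − 2.666667 gives λ = 1.9208, -1.7124, -8.2084 (check: the sum is -8.0000 = tr M).

Hence λ_max = 1.9208 and λ_min = -8.2084.


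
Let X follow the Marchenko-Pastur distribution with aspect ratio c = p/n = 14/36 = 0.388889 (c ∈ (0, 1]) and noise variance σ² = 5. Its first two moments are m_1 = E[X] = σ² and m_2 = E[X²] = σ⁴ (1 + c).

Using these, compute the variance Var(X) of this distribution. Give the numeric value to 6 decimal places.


m_1 = E[X] = σ² = 5, so m_1² = 25.
m_2 = E[X²] = σ⁴ (1 + c) = 25 · (1 + 0.388889) = 25 · 1.388889 = 34.722222.
(Note m_2 − m_1² simplifies to c · σ⁴ = 0.388889 · 25.)

Var(X) = m_2 − m_1² = 34.722222 − 25 = 9.722222.


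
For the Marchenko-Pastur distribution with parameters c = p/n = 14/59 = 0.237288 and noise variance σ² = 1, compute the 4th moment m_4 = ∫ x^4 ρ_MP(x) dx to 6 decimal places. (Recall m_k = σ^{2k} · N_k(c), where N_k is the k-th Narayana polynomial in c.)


E[X⁴] = σ⁸ (1 + 6c + 6c² + c³) (fourth MP moment). With σ² = 1 (so σ⁸ = 1) and c = 14/59 = 0.237288: E[X⁴] = 1 · (1 + 6·0.237288 + 6·(0.237288)² + (0.237288)³) = 1 · 2.774923.

So E[X^4] = 2.774923.


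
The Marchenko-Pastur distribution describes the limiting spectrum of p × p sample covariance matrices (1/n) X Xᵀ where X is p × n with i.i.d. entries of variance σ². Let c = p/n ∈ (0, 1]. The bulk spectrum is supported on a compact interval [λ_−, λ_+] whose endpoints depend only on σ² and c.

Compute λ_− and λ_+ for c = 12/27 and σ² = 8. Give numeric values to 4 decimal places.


c = 12/27 = 0.444444; √c = 0.666667.
λ_− = σ² (1 − √c)² = 8 · (1 − 0.666667)² = 8 · (0.333333)² = 0.888889.
λ_+ = σ² (1 + √c)² = 8 · (1 + 0.666667)² = 8 · (1.666667)² = 22.222222.

Rounded to 4 decimal places: λ_− ≈ 0.8889, λ_+ ≈ 22.2222.
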